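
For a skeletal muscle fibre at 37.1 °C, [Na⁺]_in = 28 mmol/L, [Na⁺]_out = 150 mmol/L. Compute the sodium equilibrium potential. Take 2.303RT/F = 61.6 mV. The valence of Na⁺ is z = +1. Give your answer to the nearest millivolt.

45 mV

E = (61.6/z) · log₁₀([Na⁺]_out/[Na⁺]_in) with z = +1.
= (61.6/1) · log₁₀(150/28) = 61.60 · log₁₀(5.357)
= 61.60 · (0.7289) = 44.90 mV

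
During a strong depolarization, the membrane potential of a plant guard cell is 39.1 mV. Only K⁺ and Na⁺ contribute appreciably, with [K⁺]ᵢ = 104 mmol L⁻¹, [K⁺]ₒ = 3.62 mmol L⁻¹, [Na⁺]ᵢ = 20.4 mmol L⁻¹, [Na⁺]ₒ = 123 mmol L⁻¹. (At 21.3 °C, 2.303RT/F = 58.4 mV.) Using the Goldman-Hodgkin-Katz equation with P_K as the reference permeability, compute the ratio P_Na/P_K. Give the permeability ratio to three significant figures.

17.4

Let α = P_Na/P_K. GHK: Vm = 58.4·log₁₀[(Kₒ + α·Naₒ)/(Kᵢ + α·Naᵢ)].
10^(Vm/58.4) = 10^(39.1/58.4) = 4.6722
So 4.6722·(Kᵢ + α·Naᵢ) = Kₒ + α·Naₒ → α = (4.6722·104.0 − 3.62) / (123.0 − 4.6722·20.4)
α = (485.9 − 3.62) / (123.0 − 95.31) = 482.3/27.69 = 17.42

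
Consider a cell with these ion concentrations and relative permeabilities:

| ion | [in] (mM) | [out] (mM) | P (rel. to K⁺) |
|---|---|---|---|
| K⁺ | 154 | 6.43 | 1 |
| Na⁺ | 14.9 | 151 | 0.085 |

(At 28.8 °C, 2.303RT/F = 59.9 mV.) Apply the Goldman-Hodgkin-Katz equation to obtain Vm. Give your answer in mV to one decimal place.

-54.3 mV

Vm = 59.9 · log₁₀[(Σ P·[cation]ₒ + Σ P·[anion]ᵢ) / (Σ P·[cation]ᵢ + Σ P·[anion]ₒ)]
Numerator = 1×6.43 + 0.085×151 = 19.27
Denominator = 1×154 + 0.085×14.9 = 155.3
Vm = 59.9 · log₁₀(0.12408) = 59.9 × (-0.9063) = -54.29 mV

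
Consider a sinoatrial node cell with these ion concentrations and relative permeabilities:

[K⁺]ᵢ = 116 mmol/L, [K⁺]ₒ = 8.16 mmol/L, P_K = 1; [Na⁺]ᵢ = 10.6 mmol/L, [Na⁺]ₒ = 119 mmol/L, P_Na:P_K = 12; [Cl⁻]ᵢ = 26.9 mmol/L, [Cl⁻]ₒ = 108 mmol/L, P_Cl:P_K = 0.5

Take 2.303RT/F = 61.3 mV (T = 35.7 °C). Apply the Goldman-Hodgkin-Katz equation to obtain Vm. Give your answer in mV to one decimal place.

42.2 mV

Vm = 61.3 · log₁₀[(Σ P·[cation]ₒ + Σ P·[anion]ᵢ) / (Σ P·[cation]ᵢ + Σ P·[anion]ₒ)]
Numerator = 1×8.16 + 12×119 + 0.5×26.9 = 1450
Denominator = 1×116 + 12×10.6 + 0.5×108 = 297.2
Vm = 61.3 · log₁₀(4.8776) = 61.3 × (0.6882) = 42.19 mV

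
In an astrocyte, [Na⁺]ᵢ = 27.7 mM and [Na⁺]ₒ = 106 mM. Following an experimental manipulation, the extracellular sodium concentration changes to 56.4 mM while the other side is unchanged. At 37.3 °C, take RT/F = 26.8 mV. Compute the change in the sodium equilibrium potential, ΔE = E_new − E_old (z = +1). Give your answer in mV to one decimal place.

E_old = (26.8/1)·ln(106/27.7) = 35.97 mV
E_new = (26.8/1)·ln(56.4/27.7) = 19.06 mV
ΔE = 19.06 − (35.97) = -16.91 mV

-16.9 mV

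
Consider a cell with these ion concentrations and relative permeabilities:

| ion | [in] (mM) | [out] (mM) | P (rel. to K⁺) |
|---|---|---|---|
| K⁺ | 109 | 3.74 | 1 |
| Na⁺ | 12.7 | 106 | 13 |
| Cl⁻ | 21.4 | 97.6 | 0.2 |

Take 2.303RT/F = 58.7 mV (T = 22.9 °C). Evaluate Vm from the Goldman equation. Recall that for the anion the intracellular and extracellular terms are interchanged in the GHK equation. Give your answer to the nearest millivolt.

40 mV

Vm = 58.7 · log₁₀[(Σ P·[cation]ₒ + Σ P·[anion]ᵢ) / (Σ P·[cation]ᵢ + Σ P·[anion]ₒ)]
Numerator = 1×3.74 + 13×106 + 0.2×21.4 = 1386
Denominator = 1×109 + 13×12.7 + 0.2×97.6 = 293.6
Vm = 58.7 · log₁₀(4.7205) = 58.7 × (0.6740) = 39.56 mV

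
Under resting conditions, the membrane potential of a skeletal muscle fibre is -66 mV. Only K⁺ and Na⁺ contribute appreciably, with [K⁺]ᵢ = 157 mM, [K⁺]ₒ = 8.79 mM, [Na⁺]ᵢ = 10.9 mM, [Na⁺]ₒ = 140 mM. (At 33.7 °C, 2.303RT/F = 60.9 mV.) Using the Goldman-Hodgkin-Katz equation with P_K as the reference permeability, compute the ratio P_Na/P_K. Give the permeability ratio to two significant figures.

Let α = P_Na/P_K. GHK: Vm = 60.9·log₁₀[(Kₒ + α·Naₒ)/(Kᵢ + α·Naᵢ)].
10^(Vm/60.9) = 10^(-66.0/60.9) = 0.082462
So 0.082462·(Kᵢ + α·Naᵢ) = Kₒ + α·Naₒ → α = (0.082462·157.0 − 8.79) / (140.0 − 0.082462·10.9)
α = (12.95 − 8.79) / (140.0 − 0.8988) = 4.157/139.1 = 0.02988

0.030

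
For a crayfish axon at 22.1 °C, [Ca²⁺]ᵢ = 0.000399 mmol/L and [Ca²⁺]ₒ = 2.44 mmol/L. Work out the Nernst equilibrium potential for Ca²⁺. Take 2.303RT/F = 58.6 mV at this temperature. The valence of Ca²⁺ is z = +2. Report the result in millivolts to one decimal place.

E = (58.6/z) · log₁₀([Ca²⁺]_out/[Ca²⁺]_in) with z = +2.
= (58.6/2) · log₁₀(2.44/0.000399) = 29.30 · log₁₀(6115)
= 29.30 · (3.7864) = 110.94 mV

110.9 mV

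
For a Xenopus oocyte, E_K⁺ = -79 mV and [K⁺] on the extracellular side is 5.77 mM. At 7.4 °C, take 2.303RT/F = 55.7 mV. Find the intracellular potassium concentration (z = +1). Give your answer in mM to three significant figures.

Nernst: E = (55.7/1) · log₁₀([out]/[in]), so log₁₀([out]/[in]) = -79.0 × 1 / 55.7 = -1.4183.
[out]/[in] = 10^(-1.4183) = 0.03817.
[in] = 5.77 / 0.03817 = 151.2 mM.

151 mM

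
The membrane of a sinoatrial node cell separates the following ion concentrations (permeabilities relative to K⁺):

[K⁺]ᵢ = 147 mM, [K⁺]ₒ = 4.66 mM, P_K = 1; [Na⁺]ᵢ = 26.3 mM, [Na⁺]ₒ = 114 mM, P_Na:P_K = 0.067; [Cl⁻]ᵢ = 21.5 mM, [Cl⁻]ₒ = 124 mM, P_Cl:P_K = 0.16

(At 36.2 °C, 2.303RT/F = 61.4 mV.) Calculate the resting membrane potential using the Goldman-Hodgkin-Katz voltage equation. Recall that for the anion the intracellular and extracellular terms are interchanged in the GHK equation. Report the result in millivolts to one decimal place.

Vm = 61.4 · log₁₀[(Σ P·[cation]ₒ + Σ P·[anion]ᵢ) / (Σ P·[cation]ᵢ + Σ P·[anion]ₒ)]
Numerator = 1×4.66 + 0.067×114 + 0.16×21.5 = 15.74
Denominator = 1×147 + 0.067×26.3 + 0.16×124 = 168.6
Vm = 61.4 · log₁₀(0.093344) = 61.4 × (-1.0299) = -63.24 mV

-63.2 mV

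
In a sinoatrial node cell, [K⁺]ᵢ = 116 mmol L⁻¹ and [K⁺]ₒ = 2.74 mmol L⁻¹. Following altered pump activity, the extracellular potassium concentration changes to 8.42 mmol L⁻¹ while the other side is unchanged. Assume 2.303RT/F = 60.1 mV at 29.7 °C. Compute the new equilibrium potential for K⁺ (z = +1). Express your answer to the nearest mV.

After the shift: [K⁺]_out = 8.42, [K⁺]_in = 116 mmol L⁻¹.
E_new = (60.1/1)·log₁₀(8.42/116) = 60.10 · (-1.1391) = -68.46 mV

-68 mV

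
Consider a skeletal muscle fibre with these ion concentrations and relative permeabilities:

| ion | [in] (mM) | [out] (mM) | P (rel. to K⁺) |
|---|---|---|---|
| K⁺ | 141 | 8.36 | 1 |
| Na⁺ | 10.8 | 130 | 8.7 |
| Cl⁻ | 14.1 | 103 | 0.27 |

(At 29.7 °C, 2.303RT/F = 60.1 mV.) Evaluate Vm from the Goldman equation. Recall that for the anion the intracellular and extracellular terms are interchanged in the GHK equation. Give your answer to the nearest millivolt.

38 mV

Vm = 60.1 · log₁₀[(Σ P·[cation]ₒ + Σ P·[anion]ᵢ) / (Σ P·[cation]ᵢ + Σ P·[anion]ₒ)]
Numerator = 1×8.36 + 8.7×130 + 0.27×14.1 = 1143
Denominator = 1×141 + 8.7×10.8 + 0.27×103 = 262.8
Vm = 60.1 · log₁₀(4.3504) = 60.1 × (0.6385) = 38.38 mV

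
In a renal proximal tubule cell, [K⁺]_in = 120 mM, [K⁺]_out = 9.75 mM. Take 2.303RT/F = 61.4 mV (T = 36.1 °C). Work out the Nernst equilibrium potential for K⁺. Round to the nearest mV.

-67 mV

E = (61.4/z) · log₁₀([K⁺]_out/[K⁺]_in) with z = +1.
= (61.4/1) · log₁₀(9.75/120) = 61.40 · log₁₀(0.08125)
= 61.40 · (-1.0902) = -66.94 mV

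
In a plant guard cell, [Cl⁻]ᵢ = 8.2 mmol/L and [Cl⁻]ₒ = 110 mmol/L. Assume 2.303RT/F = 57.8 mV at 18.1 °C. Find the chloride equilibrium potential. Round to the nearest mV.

-65 mV

E = (57.8/z) · log₁₀([Cl⁻]_out/[Cl⁻]_in) with z = -1.
For an anion, dividing by z = -1 reverses the sign.
= (57.8/-1) · log₁₀(110/8.2) = -57.80 · log₁₀(13.41)
= -57.80 · (1.1276) = -65.17 mV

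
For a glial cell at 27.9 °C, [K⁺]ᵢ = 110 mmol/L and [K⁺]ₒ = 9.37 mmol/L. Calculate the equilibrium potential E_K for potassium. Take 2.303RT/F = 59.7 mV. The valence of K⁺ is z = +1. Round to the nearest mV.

-64 mV

E = (59.7/z) · log₁₀([K⁺]_out/[K⁺]_in) with z = +1.
= (59.7/1) · log₁₀(9.37/110) = 59.70 · log₁₀(0.08518)
= 59.70 · (-1.0697) = -63.86 mV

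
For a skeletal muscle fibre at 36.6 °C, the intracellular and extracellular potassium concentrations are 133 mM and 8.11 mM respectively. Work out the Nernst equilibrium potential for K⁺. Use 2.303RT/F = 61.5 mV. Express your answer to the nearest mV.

-75 mV

E = (61.5/z) · log₁₀([K⁺]_out/[K⁺]_in) with z = +1.
= (61.5/1) · log₁₀(8.11/133) = 61.50 · log₁₀(0.06098)
= 61.50 · (-1.2148) = -74.71 mV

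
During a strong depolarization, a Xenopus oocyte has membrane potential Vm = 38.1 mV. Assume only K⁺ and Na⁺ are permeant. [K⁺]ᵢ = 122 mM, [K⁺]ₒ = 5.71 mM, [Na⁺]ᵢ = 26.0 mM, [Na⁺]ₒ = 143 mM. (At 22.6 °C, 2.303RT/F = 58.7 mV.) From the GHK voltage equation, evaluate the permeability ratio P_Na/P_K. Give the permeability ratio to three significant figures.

19.8

Let α = P_Na/P_K. GHK: Vm = 58.7·log₁₀[(Kₒ + α·Naₒ)/(Kᵢ + α·Naᵢ)].
10^(Vm/58.7) = 10^(38.1/58.7) = 4.4572
So 4.4572·(Kᵢ + α·Naᵢ) = Kₒ + α·Naₒ → α = (4.4572·122.0 − 5.71) / (143.0 − 4.4572·26.0)
α = (543.8 − 5.71) / (143.0 − 115.9) = 538.1/27.11 = 19.85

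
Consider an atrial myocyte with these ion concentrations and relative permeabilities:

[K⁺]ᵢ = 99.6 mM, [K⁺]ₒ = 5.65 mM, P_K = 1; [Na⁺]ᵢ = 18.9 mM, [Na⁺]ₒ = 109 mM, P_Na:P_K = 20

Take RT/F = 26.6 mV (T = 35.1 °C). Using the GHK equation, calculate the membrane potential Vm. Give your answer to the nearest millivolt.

40 mV

Vm = 26.6 · ln[(Σ P·[cation]ₒ + Σ P·[anion]ᵢ) / (Σ P·[cation]ᵢ + Σ P·[anion]ₒ)]
Numerator = 1×5.65 + 20×109 = 2186
Denominator = 1×99.6 + 20×18.9 = 477.6
Vm = 26.6 · ln(4.5763) = 26.6 × (1.5209) = 40.46 mV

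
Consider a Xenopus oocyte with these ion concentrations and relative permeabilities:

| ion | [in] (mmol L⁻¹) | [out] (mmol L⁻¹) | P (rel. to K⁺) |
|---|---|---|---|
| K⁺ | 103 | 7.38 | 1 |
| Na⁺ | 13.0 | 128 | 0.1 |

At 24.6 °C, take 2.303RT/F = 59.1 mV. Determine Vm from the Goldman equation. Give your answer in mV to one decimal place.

-42.2 mV

Vm = 59.1 · log₁₀[(Σ P·[cation]ₒ + Σ P·[anion]ᵢ) / (Σ P·[cation]ᵢ + Σ P·[anion]ₒ)]
Numerator = 1×7.38 + 0.1×128 = 20.18
Denominator = 1×103 + 0.1×13.0 = 104.3
Vm = 59.1 · log₁₀(0.19348) = 59.1 × (-0.7134) = -42.16 mV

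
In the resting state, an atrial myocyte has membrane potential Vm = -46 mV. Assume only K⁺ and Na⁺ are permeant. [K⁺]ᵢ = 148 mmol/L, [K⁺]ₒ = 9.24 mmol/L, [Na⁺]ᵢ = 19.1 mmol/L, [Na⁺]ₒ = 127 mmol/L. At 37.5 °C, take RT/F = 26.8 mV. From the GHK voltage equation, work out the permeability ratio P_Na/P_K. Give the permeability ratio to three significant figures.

Let α = P_Na/P_K. GHK: Vm = 26.8·ln[(Kₒ + α·Naₒ)/(Kᵢ + α·Naᵢ)].
e^(Vm/26.8) = e^(-46.0/26.8) = 0.17971
So 0.17971·(Kᵢ + α·Naᵢ) = Kₒ + α·Naₒ → α = (0.17971·148.0 − 9.24) / (127.0 − 0.17971·19.1)
α = (26.6 − 9.24) / (127.0 − 3.432) = 17.36/123.6 = 0.1405

0.140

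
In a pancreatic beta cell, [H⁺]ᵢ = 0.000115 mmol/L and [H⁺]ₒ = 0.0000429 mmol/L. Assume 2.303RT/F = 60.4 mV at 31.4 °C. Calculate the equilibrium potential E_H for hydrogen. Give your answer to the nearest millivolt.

E = (60.4/z) · log₁₀([H⁺]_out/[H⁺]_in) with z = +1.
= (60.4/1) · log₁₀(0.0000429/0.000115) = 60.40 · log₁₀(0.373)
= 60.40 · (-0.4282) = -25.87 mV

-26 mV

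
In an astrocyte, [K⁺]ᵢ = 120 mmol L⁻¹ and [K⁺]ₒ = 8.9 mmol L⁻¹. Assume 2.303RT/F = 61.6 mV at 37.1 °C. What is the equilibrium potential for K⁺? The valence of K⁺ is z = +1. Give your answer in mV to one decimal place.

E = (61.6/z) · log₁₀([K⁺]_out/[K⁺]_in) with z = +1.
= (61.6/1) · log₁₀(8.9/120) = 61.60 · log₁₀(0.07417)
= 61.60 · (-1.1298) = -69.60 mV

-69.6 mV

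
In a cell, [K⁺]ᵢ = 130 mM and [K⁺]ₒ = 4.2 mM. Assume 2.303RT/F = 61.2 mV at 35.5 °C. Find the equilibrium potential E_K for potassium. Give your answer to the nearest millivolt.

E = (61.2/z) · log₁₀([K⁺]_out/[K⁺]_in) with z = +1.
= (61.2/1) · log₁₀(4.2/130) = 61.20 · log₁₀(0.03231)
= 61.20 · (-1.4907) = -91.23 mV

-91 mV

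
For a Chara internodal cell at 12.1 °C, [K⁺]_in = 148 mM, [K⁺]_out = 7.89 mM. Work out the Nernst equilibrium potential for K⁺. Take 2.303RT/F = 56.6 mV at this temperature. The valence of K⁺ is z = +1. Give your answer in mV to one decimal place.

-72.1 mV

E = (56.6/z) · log₁₀([K⁺]_out/[K⁺]_in) with z = +1.
= (56.6/1) · log₁₀(7.89/148) = 56.60 · log₁₀(0.05331)
= 56.60 · (-1.2732) = -72.06 mV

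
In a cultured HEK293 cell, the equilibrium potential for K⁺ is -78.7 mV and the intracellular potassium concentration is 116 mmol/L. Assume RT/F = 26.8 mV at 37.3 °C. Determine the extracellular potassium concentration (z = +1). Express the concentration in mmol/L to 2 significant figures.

Nernst: E = (26.8/1) · ln([out]/[in]), so ln([out]/[in]) = -78.7 × 1 / 26.8 = -2.9366.
[out]/[in] = e^(-2.9366) = 0.05305.
[out] = 0.05305 × 116 = 6.154 mmol/L.

6.2 mmol/L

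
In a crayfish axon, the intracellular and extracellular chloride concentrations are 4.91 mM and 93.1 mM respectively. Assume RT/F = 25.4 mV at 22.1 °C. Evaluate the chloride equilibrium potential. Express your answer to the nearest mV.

E = (25.4/z) · ln([Cl⁻]_out/[Cl⁻]_in) with z = -1.
For an anion, dividing by z = -1 reverses the sign.
= (25.4/-1) · ln(93.1/4.91) = -25.40 · ln(18.96)
= -25.40 · (2.9424) = -74.74 mV

-75 mV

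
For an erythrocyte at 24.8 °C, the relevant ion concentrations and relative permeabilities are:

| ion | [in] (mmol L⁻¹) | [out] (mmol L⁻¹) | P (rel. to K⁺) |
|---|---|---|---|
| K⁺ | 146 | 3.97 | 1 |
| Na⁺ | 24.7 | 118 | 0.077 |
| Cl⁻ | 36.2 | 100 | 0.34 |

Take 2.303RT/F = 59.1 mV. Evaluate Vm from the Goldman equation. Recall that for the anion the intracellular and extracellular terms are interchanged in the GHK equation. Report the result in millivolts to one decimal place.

Vm = 59.1 · log₁₀[(Σ P·[cation]ₒ + Σ P·[anion]ᵢ) / (Σ P·[cation]ᵢ + Σ P·[anion]ₒ)]
Numerator = 1×3.97 + 0.077×118 + 0.34×36.2 = 25.36
Denominator = 1×146 + 0.077×24.7 + 0.34×100 = 181.9
Vm = 59.1 · log₁₀(0.13944) = 59.1 × (-0.8556) = -50.57 mV

-50.6 mV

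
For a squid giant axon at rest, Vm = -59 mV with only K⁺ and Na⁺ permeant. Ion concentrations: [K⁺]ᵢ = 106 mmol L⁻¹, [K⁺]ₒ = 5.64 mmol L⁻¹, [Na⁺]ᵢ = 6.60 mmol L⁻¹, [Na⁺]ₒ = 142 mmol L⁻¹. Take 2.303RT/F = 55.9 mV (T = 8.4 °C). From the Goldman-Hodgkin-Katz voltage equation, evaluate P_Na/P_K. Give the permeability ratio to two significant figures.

Let α = P_Na/P_K. GHK: Vm = 55.9·log₁₀[(Kₒ + α·Naₒ)/(Kᵢ + α·Naᵢ)].
10^(Vm/55.9) = 10^(-59.0/55.9) = 0.088012
So 0.088012·(Kᵢ + α·Naᵢ) = Kₒ + α·Naₒ → α = (0.088012·106.0 − 5.64) / (142.0 − 0.088012·6.6)
α = (9.329 − 5.64) / (142.0 − 0.5809) = 3.689/141.4 = 0.02609

0.026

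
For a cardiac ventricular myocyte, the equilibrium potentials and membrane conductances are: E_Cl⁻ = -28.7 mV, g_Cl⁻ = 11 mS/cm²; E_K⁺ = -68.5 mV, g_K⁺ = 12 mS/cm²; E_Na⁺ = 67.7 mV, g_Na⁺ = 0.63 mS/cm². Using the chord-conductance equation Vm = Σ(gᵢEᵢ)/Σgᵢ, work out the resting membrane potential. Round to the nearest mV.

Σ gᵢEᵢ = 11·(-28.7) + 12·(-68.5) + 0.63·(67.7) = -1095.05
Σ gᵢ = 11 + 12 + 0.63 = 23.63
Vm = -1095.05 / 23.63 = -46.34 mV

-46 mV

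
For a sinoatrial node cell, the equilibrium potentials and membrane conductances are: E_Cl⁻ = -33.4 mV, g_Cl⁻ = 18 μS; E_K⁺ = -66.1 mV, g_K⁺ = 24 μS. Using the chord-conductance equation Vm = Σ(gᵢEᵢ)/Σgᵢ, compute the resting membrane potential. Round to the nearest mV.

Σ gᵢEᵢ = 18·(-33.4) + 24·(-66.1) = -2187.60
Σ gᵢ = 18 + 24 = 42
Vm = -2187.60 / 42 = -52.09 mV

-52 mV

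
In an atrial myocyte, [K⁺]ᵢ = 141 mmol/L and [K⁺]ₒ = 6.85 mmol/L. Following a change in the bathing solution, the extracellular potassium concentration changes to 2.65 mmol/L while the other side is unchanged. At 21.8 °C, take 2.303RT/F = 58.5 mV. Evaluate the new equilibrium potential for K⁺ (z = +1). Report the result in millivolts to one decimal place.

After the shift: [K⁺]_out = 2.65, [K⁺]_in = 141 mmol/L.
E_new = (58.5/1)·log₁₀(2.65/141) = 58.50 · (-1.7260) = -100.97 mV

-101.0 mV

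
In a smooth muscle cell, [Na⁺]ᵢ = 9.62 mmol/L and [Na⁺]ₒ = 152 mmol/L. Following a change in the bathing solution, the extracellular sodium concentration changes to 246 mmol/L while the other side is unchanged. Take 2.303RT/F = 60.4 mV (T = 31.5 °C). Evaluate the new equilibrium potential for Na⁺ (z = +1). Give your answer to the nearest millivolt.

After the shift: [Na⁺]_out = 246, [Na⁺]_in = 9.62 mmol/L.
E_new = (60.4/1)·log₁₀(246/9.62) = 60.40 · (1.4078) = 85.03 mV

85 mV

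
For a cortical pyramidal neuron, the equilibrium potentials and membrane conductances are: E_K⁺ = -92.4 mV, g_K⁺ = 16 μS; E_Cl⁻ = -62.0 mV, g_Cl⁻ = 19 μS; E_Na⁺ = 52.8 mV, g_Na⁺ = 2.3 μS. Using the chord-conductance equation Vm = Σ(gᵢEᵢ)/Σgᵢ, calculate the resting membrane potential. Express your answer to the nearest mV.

Σ gᵢEᵢ = 16·(-92.4) + 19·(-62.0) + 2.3·(52.8) = -2534.96
Σ gᵢ = 16 + 19 + 2.3 = 37.3
Vm = -2534.96 / 37.3 = -67.96 mV

-68 mV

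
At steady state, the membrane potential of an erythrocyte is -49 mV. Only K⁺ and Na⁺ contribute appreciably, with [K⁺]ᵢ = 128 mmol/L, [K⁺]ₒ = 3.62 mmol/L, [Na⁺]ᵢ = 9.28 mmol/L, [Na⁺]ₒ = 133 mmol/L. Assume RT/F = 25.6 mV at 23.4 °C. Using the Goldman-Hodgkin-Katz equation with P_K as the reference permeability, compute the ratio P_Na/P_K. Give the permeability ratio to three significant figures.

Let α = P_Na/P_K. GHK: Vm = 25.6·ln[(Kₒ + α·Naₒ)/(Kᵢ + α·Naᵢ)].
e^(Vm/25.6) = e^(-49.0/25.6) = 0.14748
So 0.14748·(Kᵢ + α·Naᵢ) = Kₒ + α·Naₒ → α = (0.14748·128.0 − 3.62) / (133.0 − 0.14748·9.28)
α = (18.88 − 3.62) / (133.0 − 1.369) = 15.26/131.6 = 0.1159

0.116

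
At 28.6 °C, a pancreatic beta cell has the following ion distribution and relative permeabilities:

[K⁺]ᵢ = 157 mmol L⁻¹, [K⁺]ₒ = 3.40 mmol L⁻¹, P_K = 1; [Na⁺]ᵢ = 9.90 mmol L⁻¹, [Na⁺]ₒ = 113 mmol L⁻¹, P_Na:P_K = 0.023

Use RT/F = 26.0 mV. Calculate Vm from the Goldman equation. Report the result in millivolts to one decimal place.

Vm = 26.0 · ln[(Σ P·[cation]ₒ + Σ P·[anion]ᵢ) / (Σ P·[cation]ᵢ + Σ P·[anion]ₒ)]
Numerator = 1×3.40 + 0.023×113 = 5.999
Denominator = 1×157 + 0.023×9.90 = 157.2
Vm = 26.0 · ln(0.038155) = 26.0 × (-3.2661) = -84.92 mV

-84.9 mV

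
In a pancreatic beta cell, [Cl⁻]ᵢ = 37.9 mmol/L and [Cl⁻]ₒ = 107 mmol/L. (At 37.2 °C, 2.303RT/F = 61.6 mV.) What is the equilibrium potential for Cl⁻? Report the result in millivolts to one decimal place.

E = (61.6/z) · log₁₀([Cl⁻]_out/[Cl⁻]_in) with z = -1.
For an anion, dividing by z = -1 reverses the sign.
= (61.6/-1) · log₁₀(107/37.9) = -61.60 · log₁₀(2.823)
= -61.60 · (0.4507) = -27.77 mV

-27.8 mV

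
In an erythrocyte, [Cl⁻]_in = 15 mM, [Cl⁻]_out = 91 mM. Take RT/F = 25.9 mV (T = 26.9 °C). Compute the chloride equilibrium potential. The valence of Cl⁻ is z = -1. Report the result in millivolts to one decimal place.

E = (25.9/z) · ln([Cl⁻]_out/[Cl⁻]_in) with z = -1.
For an anion, dividing by z = -1 reverses the sign.
= (25.9/-1) · ln(91/15) = -25.90 · ln(6.067)
= -25.90 · (1.8028) = -46.69 mV

-46.7 mV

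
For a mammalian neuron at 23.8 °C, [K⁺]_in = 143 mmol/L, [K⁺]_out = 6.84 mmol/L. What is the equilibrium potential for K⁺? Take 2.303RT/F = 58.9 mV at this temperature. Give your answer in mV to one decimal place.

-77.8 mV

E = (58.9/z) · log₁₀([K⁺]_out/[K⁺]_in) with z = +1.
= (58.9/1) · log₁₀(6.84/143) = 58.90 · log₁₀(0.04783)
= 58.90 · (-1.3203) = -77.76 mV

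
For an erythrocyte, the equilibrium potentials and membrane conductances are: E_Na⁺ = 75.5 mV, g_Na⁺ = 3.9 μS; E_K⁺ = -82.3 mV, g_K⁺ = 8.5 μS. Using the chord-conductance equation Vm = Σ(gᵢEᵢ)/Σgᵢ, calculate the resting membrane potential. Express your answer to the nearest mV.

-33 mV

Σ gᵢEᵢ = 3.9·(75.5) + 8.5·(-82.3) = -405.10
Σ gᵢ = 3.9 + 8.5 = 12.4
Vm = -405.10 / 12.4 = -32.67 mV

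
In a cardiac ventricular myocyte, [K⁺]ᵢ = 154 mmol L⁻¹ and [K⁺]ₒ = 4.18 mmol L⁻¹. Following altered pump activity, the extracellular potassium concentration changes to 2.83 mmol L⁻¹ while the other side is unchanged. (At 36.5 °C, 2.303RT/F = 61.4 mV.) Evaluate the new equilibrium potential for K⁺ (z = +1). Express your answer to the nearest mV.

-107 mV

After the shift: [K⁺]_out = 2.83, [K⁺]_in = 154 mmol L⁻¹.
E_new = (61.4/1)·log₁₀(2.83/154) = 61.40 · (-1.7357) = -106.57 mV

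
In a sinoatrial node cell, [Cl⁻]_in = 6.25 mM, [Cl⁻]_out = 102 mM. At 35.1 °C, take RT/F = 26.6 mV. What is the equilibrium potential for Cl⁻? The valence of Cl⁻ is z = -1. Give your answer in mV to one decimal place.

-74.3 mV

E = (26.6/z) · ln([Cl⁻]_out/[Cl⁻]_in) with z = -1.
For an anion, dividing by z = -1 reverses the sign.
= (26.6/-1) · ln(102/6.25) = -26.60 · ln(16.32)
= -26.60 · (2.7924) = -74.28 mV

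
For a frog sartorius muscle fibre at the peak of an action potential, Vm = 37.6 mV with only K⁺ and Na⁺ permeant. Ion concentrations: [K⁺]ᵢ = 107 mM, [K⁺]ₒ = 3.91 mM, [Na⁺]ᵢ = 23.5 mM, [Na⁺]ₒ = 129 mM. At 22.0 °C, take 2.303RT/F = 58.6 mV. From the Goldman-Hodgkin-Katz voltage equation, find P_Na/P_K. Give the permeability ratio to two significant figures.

18

Let α = P_Na/P_K. GHK: Vm = 58.6·log₁₀[(Kₒ + α·Naₒ)/(Kᵢ + α·Naᵢ)].
10^(Vm/58.6) = 10^(37.6/58.6) = 4.3817
So 4.3817·(Kᵢ + α·Naᵢ) = Kₒ + α·Naₒ → α = (4.3817·107.0 − 3.91) / (129.0 − 4.3817·23.5)
α = (468.8 − 3.91) / (129.0 − 103) = 464.9/26.03 = 17.86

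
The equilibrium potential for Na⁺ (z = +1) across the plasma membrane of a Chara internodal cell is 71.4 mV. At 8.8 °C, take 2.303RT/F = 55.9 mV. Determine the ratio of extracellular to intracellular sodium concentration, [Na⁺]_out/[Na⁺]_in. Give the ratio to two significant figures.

log₁₀([out]/[in]) = E·z/(55.9) = 71.4 × 1 / 55.9 = 1.2773
[out]/[in] = 10^(1.2773) = 18.94

19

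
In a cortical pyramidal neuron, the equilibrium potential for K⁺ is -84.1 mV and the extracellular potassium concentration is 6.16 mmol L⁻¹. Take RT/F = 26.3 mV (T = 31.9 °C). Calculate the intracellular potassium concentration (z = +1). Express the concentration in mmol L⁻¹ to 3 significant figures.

Nernst: E = (26.3/1) · ln([out]/[in]), so ln([out]/[in]) = -84.1 × 1 / 26.3 = -3.1977.
[out]/[in] = e^(-3.1977) = 0.04086.
[in] = 6.16 / 0.04086 = 150.8 mmol L⁻¹.

151 mmol L⁻¹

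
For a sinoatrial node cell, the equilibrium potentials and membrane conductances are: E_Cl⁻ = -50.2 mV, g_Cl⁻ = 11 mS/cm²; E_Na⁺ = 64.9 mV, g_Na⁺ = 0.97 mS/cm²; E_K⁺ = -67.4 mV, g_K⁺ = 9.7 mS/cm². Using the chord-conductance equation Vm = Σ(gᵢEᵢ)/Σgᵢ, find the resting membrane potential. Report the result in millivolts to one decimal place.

-52.7 mV

Σ gᵢEᵢ = 11·(-50.2) + 0.97·(64.9) + 9.7·(-67.4) = -1143.03
Σ gᵢ = 11 + 0.97 + 9.7 = 21.67
Vm = -1143.03 / 21.67 = -52.75 mV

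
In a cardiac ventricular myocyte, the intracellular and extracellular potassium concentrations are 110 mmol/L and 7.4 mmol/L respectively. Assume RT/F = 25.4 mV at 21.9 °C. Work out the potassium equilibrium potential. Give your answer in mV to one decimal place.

E = (25.4/z) · ln([K⁺]_out/[K⁺]_in) with z = +1.
= (25.4/1) · ln(7.4/110) = 25.40 · ln(0.06727)
= 25.40 · (-2.6990) = -68.55 mV

-68.6 mV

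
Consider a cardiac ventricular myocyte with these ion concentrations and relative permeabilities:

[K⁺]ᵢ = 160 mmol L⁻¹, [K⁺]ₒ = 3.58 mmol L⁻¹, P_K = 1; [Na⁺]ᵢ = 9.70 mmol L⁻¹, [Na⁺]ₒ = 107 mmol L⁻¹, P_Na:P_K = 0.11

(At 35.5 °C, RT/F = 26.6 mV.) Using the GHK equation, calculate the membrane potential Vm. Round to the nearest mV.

Vm = 26.6 · ln[(Σ P·[cation]ₒ + Σ P·[anion]ᵢ) / (Σ P·[cation]ᵢ + Σ P·[anion]ₒ)]
Numerator = 1×3.58 + 0.11×107 = 15.35
Denominator = 1×160 + 0.11×9.70 = 161.1
Vm = 26.6 · ln(0.095302) = 26.6 × (-2.3507) = -62.53 mV

-63 mV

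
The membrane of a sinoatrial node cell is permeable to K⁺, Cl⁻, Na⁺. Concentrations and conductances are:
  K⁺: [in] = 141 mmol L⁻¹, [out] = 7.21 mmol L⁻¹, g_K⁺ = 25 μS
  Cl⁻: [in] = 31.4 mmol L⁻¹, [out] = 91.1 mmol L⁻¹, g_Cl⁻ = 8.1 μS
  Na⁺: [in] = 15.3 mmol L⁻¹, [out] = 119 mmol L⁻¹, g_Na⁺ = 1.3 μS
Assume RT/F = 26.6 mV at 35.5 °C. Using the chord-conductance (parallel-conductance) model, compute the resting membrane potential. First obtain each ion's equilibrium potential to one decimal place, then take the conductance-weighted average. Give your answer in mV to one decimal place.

-62.1 mV

E_K⁺ = (26.6/1)·ln(7.21/141) = -79.1 mV
E_Cl⁻ = (26.6/-1)·ln(91.1/31.4) = -28.3 mV
E_Na⁺ = (26.6/1)·ln(119/15.3) = 54.6 mV
Vm = (Σ gᵢEᵢ)/(Σ gᵢ) = (25·-79.1 + 8.1·-28.3 + 1.3·54.6) / (25 + 8.1 + 1.3)
= -2135.75 / 34.4 = -62.09 mV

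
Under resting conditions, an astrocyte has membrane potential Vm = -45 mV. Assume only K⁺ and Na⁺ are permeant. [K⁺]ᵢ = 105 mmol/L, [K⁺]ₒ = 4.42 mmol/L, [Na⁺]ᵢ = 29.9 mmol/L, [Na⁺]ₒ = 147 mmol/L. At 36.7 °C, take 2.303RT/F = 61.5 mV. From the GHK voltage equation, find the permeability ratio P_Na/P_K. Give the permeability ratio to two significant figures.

0.11

Let α = P_Na/P_K. GHK: Vm = 61.5·log₁₀[(Kₒ + α·Naₒ)/(Kᵢ + α·Naᵢ)].
10^(Vm/61.5) = 10^(-45.0/61.5) = 0.18548
So 0.18548·(Kᵢ + α·Naᵢ) = Kₒ + α·Naₒ → α = (0.18548·105.0 − 4.42) / (147.0 − 0.18548·29.9)
α = (19.48 − 4.42) / (147.0 − 5.546) = 15.06/141.5 = 0.1064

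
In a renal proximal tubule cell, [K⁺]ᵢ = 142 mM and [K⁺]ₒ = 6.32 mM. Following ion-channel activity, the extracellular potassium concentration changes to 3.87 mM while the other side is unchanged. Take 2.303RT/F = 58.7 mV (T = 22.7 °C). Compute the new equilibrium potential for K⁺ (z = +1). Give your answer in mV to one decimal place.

-91.8 mV

After the shift: [K⁺]_out = 3.87, [K⁺]_in = 142 mM.
E_new = (58.7/1)·log₁₀(3.87/142) = 58.70 · (-1.5646) = -91.84 mV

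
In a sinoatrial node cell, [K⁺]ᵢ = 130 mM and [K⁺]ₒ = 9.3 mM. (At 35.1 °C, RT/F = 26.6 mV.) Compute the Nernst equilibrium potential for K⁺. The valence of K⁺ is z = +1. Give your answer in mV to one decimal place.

-70.2 mV

E = (26.6/z) · ln([K⁺]_out/[K⁺]_in) with z = +1.
= (26.6/1) · ln(9.3/130) = 26.60 · ln(0.07154)
= 26.60 · (-2.6375) = -70.16 mV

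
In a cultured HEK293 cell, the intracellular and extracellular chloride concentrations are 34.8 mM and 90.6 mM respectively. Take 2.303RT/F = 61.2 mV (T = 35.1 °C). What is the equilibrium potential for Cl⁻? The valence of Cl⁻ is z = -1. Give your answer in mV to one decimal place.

E = (61.2/z) · log₁₀([Cl⁻]_out/[Cl⁻]_in) with z = -1.
For an anion, dividing by z = -1 reverses the sign.
= (61.2/-1) · log₁₀(90.6/34.8) = -61.20 · log₁₀(2.603)
= -61.20 · (0.4155) = -25.43 mV

-25.4 mV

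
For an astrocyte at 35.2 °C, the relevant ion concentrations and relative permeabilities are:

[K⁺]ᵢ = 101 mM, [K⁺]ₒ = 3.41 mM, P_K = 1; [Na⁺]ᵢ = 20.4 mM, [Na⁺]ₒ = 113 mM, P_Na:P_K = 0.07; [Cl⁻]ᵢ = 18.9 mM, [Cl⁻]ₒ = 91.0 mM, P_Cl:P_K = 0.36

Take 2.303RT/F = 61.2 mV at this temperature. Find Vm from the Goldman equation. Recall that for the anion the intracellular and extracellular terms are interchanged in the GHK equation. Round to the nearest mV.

-53 mV

Vm = 61.2 · log₁₀[(Σ P·[cation]ₒ + Σ P·[anion]ᵢ) / (Σ P·[cation]ᵢ + Σ P·[anion]ₒ)]
Numerator = 1×3.41 + 0.07×113 + 0.36×18.9 = 18.12
Denominator = 1×101 + 0.07×20.4 + 0.36×91.0 = 135.2
Vm = 61.2 · log₁₀(0.13407) = 61.2 × (-0.8727) = -53.41 mV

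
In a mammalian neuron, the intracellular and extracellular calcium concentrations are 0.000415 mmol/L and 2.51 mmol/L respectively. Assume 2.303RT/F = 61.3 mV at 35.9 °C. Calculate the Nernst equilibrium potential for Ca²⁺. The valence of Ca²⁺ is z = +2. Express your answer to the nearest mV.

E = (61.3/z) · log₁₀([Ca²⁺]_out/[Ca²⁺]_in) with z = +2.
= (61.3/2) · log₁₀(2.51/0.000415) = 30.65 · log₁₀(6048)
= 30.65 · (3.7816) = 115.91 mV

116 mV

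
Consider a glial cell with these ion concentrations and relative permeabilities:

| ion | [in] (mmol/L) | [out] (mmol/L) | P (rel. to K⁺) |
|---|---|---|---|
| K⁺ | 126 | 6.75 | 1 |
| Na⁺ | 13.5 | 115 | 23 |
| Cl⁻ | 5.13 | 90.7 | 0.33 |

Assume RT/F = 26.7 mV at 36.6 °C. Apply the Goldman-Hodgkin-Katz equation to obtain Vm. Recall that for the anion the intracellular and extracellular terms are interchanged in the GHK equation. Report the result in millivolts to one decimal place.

Vm = 26.7 · ln[(Σ P·[cation]ₒ + Σ P·[anion]ᵢ) / (Σ P·[cation]ᵢ + Σ P·[anion]ₒ)]
Numerator = 1×6.75 + 23×115 + 0.33×5.13 = 2653
Denominator = 1×126 + 23×13.5 + 0.33×90.7 = 466.4
Vm = 26.7 · ln(5.6888) = 26.7 × (1.7385) = 46.42 mV

46.4 mV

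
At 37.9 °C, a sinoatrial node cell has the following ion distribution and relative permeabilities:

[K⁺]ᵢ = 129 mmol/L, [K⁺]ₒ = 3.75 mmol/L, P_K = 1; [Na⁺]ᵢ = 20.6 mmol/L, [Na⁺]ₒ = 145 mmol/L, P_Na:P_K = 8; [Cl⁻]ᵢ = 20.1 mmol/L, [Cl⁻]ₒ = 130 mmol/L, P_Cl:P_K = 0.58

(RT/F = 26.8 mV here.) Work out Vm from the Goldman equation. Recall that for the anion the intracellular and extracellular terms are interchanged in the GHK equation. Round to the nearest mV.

Vm = 26.8 · ln[(Σ P·[cation]ₒ + Σ P·[anion]ᵢ) / (Σ P·[cation]ᵢ + Σ P·[anion]ₒ)]
Numerator = 1×3.75 + 8×145 + 0.58×20.1 = 1175
Denominator = 1×129 + 8×20.6 + 0.58×130 = 369.2
Vm = 26.8 · ln(3.1837) = 26.8 × (1.1580) = 31.04 mV

31 mV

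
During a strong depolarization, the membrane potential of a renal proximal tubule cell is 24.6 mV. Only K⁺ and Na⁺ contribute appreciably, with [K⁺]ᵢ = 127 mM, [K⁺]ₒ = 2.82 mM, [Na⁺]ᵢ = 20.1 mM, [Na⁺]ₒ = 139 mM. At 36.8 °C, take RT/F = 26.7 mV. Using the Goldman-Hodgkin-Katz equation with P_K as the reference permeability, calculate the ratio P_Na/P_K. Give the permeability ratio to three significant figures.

Let α = P_Na/P_K. GHK: Vm = 26.7·ln[(Kₒ + α·Naₒ)/(Kᵢ + α·Naᵢ)].
e^(Vm/26.7) = e^(24.6/26.7) = 2.5127
So 2.5127·(Kᵢ + α·Naᵢ) = Kₒ + α·Naₒ → α = (2.5127·127.0 − 2.82) / (139.0 − 2.5127·20.1)
α = (319.1 − 2.82) / (139.0 − 50.5) = 316.3/88.5 = 3.574

3.57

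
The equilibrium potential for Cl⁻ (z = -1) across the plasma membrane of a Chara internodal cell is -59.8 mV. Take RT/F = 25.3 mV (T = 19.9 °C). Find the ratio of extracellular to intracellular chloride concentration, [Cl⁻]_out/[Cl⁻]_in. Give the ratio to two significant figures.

11

ln([out]/[in]) = E·z/(25.3) = -59.8 × -1 / 25.3 = 2.3636
[out]/[in] = e^(2.3636) = 10.63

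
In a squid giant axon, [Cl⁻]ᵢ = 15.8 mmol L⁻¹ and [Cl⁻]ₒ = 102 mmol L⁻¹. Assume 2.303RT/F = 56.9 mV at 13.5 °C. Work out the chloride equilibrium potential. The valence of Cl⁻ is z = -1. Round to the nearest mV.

-46 mV

E = (56.9/z) · log₁₀([Cl⁻]_out/[Cl⁻]_in) with z = -1.
For an anion, dividing by z = -1 reverses the sign.
= (56.9/-1) · log₁₀(102/15.8) = -56.90 · log₁₀(6.456)
= -56.90 · (0.8099) = -46.09 mV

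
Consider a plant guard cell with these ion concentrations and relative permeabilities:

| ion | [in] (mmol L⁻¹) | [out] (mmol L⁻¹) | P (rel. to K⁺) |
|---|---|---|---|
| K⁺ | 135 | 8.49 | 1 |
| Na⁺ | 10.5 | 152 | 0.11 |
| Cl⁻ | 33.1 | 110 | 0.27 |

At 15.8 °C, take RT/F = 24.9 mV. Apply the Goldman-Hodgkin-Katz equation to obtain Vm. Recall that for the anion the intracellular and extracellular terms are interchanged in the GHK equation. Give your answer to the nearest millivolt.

-39 mV

Vm = 24.9 · ln[(Σ P·[cation]ₒ + Σ P·[anion]ᵢ) / (Σ P·[cation]ᵢ + Σ P·[anion]ₒ)]
Numerator = 1×8.49 + 0.11×152 + 0.27×33.1 = 34.15
Denominator = 1×135 + 0.11×10.5 + 0.27×110 = 165.9
Vm = 24.9 · ln(0.20588) = 24.9 × (-1.5804) = -39.35 mV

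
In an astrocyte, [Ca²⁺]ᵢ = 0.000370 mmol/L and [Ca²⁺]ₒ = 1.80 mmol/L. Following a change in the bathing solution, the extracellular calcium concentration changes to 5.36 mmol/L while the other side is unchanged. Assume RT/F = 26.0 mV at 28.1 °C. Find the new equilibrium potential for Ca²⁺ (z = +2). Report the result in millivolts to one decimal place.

124.6 mV

After the shift: [Ca²⁺]_out = 5.36, [Ca²⁺]_in = 0.000370 mmol/L.
E_new = (26.0/2)·ln(5.36/0.000370) = 13.00 · (9.5810) = 124.55 mV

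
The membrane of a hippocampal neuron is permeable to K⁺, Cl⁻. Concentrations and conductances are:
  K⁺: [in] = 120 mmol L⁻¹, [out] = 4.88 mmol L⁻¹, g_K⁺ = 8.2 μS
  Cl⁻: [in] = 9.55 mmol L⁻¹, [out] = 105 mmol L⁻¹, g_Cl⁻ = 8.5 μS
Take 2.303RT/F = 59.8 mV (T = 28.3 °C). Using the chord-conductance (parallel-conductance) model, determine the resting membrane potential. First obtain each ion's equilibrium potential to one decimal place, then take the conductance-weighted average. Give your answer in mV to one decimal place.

E_K⁺ = (59.8/1)·log₁₀(4.88/120) = -83.2 mV
E_Cl⁻ = (59.8/-1)·log₁₀(105/9.55) = -62.3 mV
Vm = (Σ gᵢEᵢ)/(Σ gᵢ) = (8.2·-83.2 + 8.5·-62.3) / (8.2 + 8.5)
= -1211.79 / 16.7 = -72.56 mV

-72.6 mV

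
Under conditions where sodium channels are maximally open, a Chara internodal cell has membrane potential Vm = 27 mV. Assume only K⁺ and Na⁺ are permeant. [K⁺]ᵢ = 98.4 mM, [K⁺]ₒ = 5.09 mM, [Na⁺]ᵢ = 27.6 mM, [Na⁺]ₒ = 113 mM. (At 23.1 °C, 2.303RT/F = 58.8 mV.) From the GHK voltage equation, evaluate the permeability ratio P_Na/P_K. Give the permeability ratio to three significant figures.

8.29

Let α = P_Na/P_K. GHK: Vm = 58.8·log₁₀[(Kₒ + α·Naₒ)/(Kᵢ + α·Naᵢ)].
10^(Vm/58.8) = 10^(27.0/58.8) = 2.8786
So 2.8786·(Kᵢ + α·Naᵢ) = Kₒ + α·Naₒ → α = (2.8786·98.4 − 5.09) / (113.0 − 2.8786·27.6)
α = (283.3 − 5.09) / (113.0 − 79.45) = 278.2/33.55 = 8.291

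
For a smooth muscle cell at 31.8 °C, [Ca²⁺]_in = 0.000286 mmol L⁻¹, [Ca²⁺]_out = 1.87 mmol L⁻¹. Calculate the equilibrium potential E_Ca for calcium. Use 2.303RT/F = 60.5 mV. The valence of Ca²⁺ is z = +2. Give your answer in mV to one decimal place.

E = (60.5/z) · log₁₀([Ca²⁺]_out/[Ca²⁺]_in) with z = +2.
= (60.5/2) · log₁₀(1.87/0.000286) = 30.25 · log₁₀(6538)
= 30.25 · (3.8155) = 115.42 mV

115.4 mV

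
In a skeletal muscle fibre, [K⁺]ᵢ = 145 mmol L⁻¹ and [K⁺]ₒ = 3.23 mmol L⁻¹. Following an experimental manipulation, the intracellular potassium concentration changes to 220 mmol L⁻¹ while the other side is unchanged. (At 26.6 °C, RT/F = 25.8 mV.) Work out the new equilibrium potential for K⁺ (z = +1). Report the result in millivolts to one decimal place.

After the shift: [K⁺]_out = 3.23, [K⁺]_in = 220 mmol L⁻¹.
E_new = (25.8/1)·ln(3.23/220) = 25.80 · (-4.2211) = -108.91 mV

-108.9 mV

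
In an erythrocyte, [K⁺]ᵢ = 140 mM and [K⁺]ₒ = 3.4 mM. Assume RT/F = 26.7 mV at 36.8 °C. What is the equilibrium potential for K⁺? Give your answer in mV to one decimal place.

E = (26.7/z) · ln([K⁺]_out/[K⁺]_in) with z = +1.
= (26.7/1) · ln(3.4/140) = 26.70 · ln(0.02429)
= 26.70 · (-3.7179) = -99.27 mV

-99.3 mV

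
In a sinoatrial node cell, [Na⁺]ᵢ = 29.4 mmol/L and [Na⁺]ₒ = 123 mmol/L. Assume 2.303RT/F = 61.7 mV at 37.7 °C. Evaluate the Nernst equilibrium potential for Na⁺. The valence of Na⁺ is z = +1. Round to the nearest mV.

38 mV

E = (61.7/z) · log₁₀([Na⁺]_out/[Na⁺]_in) with z = +1.
= (61.7/1) · log₁₀(123/29.4) = 61.70 · log₁₀(4.184)
= 61.70 · (0.6216) = 38.35 mV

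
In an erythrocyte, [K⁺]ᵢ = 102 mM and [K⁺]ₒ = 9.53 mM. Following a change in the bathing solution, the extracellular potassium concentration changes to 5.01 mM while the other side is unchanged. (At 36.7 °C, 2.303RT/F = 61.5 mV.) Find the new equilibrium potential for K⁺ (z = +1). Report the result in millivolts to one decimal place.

-80.5 mV

After the shift: [K⁺]_out = 5.01, [K⁺]_in = 102 mM.
E_new = (61.5/1)·log₁₀(5.01/102) = 61.50 · (-1.3088) = -80.49 mV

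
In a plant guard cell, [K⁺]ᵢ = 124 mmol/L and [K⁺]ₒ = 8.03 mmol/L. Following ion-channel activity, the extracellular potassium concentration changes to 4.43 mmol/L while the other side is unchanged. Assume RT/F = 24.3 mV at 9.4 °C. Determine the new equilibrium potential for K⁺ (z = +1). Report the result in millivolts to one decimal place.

After the shift: [K⁺]_out = 4.43, [K⁺]_in = 124 mmol/L.
E_new = (24.3/1)·ln(4.43/124) = 24.30 · (-3.3319) = -80.96 mV

-81.0 mV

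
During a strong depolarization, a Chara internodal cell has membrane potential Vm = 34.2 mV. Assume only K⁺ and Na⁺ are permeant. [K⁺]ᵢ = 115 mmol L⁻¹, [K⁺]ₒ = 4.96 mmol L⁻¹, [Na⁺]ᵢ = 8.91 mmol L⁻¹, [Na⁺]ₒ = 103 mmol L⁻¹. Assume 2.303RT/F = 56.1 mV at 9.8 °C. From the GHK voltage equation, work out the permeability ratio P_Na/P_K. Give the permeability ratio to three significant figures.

6.94

Let α = P_Na/P_K. GHK: Vm = 56.1·log₁₀[(Kₒ + α·Naₒ)/(Kᵢ + α·Naᵢ)].
10^(Vm/56.1) = 10^(34.2/56.1) = 4.0703
So 4.0703·(Kᵢ + α·Naᵢ) = Kₒ + α·Naₒ → α = (4.0703·115.0 − 4.96) / (103.0 − 4.0703·8.91)
α = (468.1 − 4.96) / (103.0 − 36.27) = 463.1/66.73 = 6.94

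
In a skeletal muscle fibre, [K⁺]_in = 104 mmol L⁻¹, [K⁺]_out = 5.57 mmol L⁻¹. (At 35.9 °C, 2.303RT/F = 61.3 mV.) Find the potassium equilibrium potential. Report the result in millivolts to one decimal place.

E = (61.3/z) · log₁₀([K⁺]_out/[K⁺]_in) with z = +1.
= (61.3/1) · log₁₀(5.57/104) = 61.30 · log₁₀(0.05356)
= 61.30 · (-1.2712) = -77.92 mV

-77.9 mV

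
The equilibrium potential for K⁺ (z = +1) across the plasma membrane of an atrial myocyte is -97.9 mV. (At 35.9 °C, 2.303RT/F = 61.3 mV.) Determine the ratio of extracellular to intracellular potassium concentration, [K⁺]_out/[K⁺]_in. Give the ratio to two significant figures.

log₁₀([out]/[in]) = E·z/(61.3) = -97.9 × 1 / 61.3 = -1.5971
[out]/[in] = 10^(-1.5971) = 0.02529

0.025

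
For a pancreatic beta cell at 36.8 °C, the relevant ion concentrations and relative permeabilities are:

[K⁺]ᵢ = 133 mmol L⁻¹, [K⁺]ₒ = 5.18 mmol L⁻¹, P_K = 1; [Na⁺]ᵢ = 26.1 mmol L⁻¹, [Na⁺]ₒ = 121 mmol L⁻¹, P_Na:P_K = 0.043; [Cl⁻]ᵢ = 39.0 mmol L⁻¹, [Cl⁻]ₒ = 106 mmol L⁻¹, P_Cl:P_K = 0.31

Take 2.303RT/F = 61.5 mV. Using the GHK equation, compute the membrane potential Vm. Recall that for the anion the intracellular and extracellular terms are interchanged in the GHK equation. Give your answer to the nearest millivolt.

-54 mV

Vm = 61.5 · log₁₀[(Σ P·[cation]ₒ + Σ P·[anion]ᵢ) / (Σ P·[cation]ᵢ + Σ P·[anion]ₒ)]
Numerator = 1×5.18 + 0.043×121 + 0.31×39.0 = 22.47
Denominator = 1×133 + 0.043×26.1 + 0.31×106 = 167
Vm = 61.5 · log₁₀(0.13458) = 61.5 × (-0.8710) = -53.57 mV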